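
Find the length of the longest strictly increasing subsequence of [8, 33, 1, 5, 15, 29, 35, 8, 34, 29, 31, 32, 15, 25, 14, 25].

Let dp[i] be the longest increasing subsequence ending at position i. Then dp = [1, 2, 1, 2, 3, 4, 5, 3, 5, 4, 5, 6, 4, 5, 4, 5].
The maximum is 6; one witness is 1, 5, 15, 29, 31, 32 at positions 3,4,5,6,11,12.

6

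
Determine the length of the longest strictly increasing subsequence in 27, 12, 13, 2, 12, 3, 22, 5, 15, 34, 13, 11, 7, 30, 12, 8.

5

Let dp[i] be the longest increasing subsequence ending at position i. Then dp = [1, 1, 2, 1, 2, 2, 3, 3, 4, 5, 4, 4, 4, 5, 5, 5].
The maximum is 5; one witness is 2, 3, 5, 15, 34 at positions 4,6,8,9,10.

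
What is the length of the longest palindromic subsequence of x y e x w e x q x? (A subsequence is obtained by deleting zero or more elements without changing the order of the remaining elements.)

One longest palindromic subsequence is xxexx (positions 1,4,6,7,9); it reads the same forward and backward, and the interval DP gives dp[1][9] = 5.

5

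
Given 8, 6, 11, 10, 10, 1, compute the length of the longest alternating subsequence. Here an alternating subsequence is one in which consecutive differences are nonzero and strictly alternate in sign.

Track the best alternating length ending on an up-step vs a down-step at each position: up/down = 1/1, 1/2, 3/1, 3/4, 3/4, 1/4.
The maximum over both is 4; one such subsequence is 8, 6, 11, 10.

4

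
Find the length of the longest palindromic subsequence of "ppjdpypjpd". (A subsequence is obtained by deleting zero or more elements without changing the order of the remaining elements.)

7

One longest palindromic subsequence is pjpypjp (positions 2,3,5,6,7,8,9); it reads the same forward and backward, and the interval DP gives dp[1][10] = 7.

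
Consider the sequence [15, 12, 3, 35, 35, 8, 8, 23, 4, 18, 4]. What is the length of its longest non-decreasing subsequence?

4

Let dp[i] be the longest non-decreasing subsequence ending at position i. Then dp = [1, 1, 1, 2, 3, 2, 3, 4, 2, 4, 3].
The maximum is 4; one witness is 3, 8, 8, 23 at positions 3,6,7,8.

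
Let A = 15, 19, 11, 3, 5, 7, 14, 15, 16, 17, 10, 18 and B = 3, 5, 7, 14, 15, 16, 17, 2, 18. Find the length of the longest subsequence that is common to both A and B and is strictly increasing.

8

A longest common strictly increasing subsequence is 3, 5, 7, 14, 15, 16, 17, 18 (length 8); it appears in order in both A and B, and no longer such subsequence exists.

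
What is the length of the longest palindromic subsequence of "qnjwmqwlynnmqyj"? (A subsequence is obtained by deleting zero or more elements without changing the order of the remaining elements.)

7

One longest palindromic subsequence is qnwqwnq (positions 1,2,4,6,7,11,13); it reads the same forward and backward, and the interval DP gives dp[1][15] = 7.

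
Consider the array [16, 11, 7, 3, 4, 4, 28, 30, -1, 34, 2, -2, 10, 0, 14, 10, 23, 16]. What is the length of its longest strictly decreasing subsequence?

Let dp[i] be the longest decreasing subsequence ending at position i. Then dp = [1, 2, 3, 4, 4, 4, 1, 1, 5, 1, 5, 6, 3, 6, 2, 3, 2, 3].
The maximum is 6; one witness is 16, 11, 7, 3, -1, -2 at positions 1,2,3,4,9,12.

6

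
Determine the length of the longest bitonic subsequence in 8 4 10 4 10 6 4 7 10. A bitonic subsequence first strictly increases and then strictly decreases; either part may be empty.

4

Let inc[i] be the LIS ending at i and dec[i] the longest strictly decreasing subsequence starting at i. inc = [1, 1, 2, 1, 2, 2, 1, 3, 4], dec = [3, 1, 3, 1, 3, 2, 1, 1, 1].
max_i inc[i]+dec[i]−1 = 4, with one witness 8, 10, 6, 4.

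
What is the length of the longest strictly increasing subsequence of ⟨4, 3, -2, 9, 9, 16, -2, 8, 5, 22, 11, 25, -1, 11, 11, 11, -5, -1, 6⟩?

5

Let dp[i] be the longest increasing subsequence ending at position i. Then dp = [1, 1, 1, 2, 2, 3, 1, 2, 2, 4, 3, 5, 2, 3, 3, 3, 1, 2, 3].
The maximum is 5; one witness is 4, 9, 16, 22, 25 at positions 1,4,6,10,12.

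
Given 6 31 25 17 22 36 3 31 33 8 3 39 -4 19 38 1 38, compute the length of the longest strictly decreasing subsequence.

Let dp[i] be the longest decreasing subsequence ending at position i. Then dp = [1, 1, 2, 3, 3, 1, 4, 2, 2, 4, 5, 1, 6, 4, 2, 6, 2].
The maximum is 6; one witness is 31, 25, 17, 8, 3, -4 at positions 2,3,4,10,11,13.

6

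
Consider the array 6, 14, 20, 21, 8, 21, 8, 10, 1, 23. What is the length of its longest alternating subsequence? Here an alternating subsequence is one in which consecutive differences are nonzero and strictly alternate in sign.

8

A longest alternating subsequence is 6, 14, 8, 21, 8, 10, 1, 23 (positions 1,2,5,6,7,8,9,10); its 7 consecutive differences strictly alternate in sign, and length 8 is optimal.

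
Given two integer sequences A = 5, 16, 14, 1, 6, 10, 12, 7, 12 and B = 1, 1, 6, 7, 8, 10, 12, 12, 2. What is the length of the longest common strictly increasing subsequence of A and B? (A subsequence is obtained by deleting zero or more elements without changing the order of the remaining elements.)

A longest common strictly increasing subsequence is 1, 6, 10, 12 (length 4); it appears in order in both A and B, and no longer such subsequence exists.

4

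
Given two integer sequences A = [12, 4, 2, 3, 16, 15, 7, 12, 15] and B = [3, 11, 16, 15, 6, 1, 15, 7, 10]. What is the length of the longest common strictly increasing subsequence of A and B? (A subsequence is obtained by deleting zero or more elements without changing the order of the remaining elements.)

For each value that appears in both, track the longest common increasing run ending there.
The best achievable length is 2; one witness is 3, 16 (A-positions 4,5, B-positions 1,3).

2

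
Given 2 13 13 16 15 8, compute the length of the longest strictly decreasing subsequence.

3

Scanning left to right, the best length ending at each element is: 2→1, 13→1, 13→1, 16→1, 15→2, 8→3.
So the longest decreasing subsequence has length 3, e.g. 16, 15, 8.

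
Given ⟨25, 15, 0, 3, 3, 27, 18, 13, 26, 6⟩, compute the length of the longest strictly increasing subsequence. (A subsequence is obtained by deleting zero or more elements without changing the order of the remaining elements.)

Let dp[i] be the longest increasing subsequence ending at position i. Then dp = [1, 1, 1, 2, 2, 3, 3, 3, 4, 3].
The maximum is 4; one witness is 0, 3, 18, 26 at positions 3,4,7,9.

4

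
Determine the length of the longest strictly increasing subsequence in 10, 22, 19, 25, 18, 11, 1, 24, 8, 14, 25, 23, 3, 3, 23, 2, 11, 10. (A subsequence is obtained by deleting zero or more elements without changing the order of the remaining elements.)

4

One longest increasing subsequence is 10, 22, 24, 25 (positions 1,2,8,11), of length 4; no longer one exists.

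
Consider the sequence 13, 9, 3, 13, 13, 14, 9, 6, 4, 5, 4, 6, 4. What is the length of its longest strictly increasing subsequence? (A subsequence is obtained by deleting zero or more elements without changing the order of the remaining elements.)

Scanning left to right, the best length ending at each element is: 13→1, 9→1, 3→1, 13→2, 13→2, 14→3, 9→2, 6→2, 4→2, 5→3, 4→2, 6→4, 4→2.
So the longest increasing subsequence has length 4, e.g. 3, 4, 5, 6.

4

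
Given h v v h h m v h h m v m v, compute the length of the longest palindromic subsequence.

Using dp[i][j] = 2 + dp[i+1][j−1] if the ends match, else max(dp[i+1][j], dp[i][j−1]):
dp[1][13] = 9. A witness is vvhhvhhvv at positions 2,3,4,5,7,8,9,11,13.

9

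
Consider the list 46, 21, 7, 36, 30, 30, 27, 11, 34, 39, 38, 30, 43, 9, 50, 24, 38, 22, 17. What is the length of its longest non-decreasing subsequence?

Let dp[i] be the longest non-decreasing subsequence ending at position i. Then dp = [1, 1, 1, 2, 2, 3, 2, 2, 4, 5, 5, 4, 6, 2, 7, 3, 6, 3, 3].
The maximum is 7; one witness is 21, 30, 30, 34, 39, 43, 50 at positions 2,5,6,9,10,13,15.

7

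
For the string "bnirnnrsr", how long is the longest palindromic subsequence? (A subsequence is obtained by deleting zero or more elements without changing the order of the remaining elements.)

Using dp[i][j] = 2 + dp[i+1][j−1] if the ends match, else max(dp[i+1][j], dp[i][j−1]):
dp[1][9] = 4. A witness is rnnr at positions 4,5,6,9.

4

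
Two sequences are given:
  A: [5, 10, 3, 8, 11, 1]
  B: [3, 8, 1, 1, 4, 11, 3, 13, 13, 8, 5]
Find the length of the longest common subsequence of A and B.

3

Backtracking the LCS table gives one alignment: 3 (A3,B1) → 8 (A4,B2) → 11 (A5,B6).
So the longest common subsequence has length 3.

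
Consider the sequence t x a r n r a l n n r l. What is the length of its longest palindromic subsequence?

Using dp[i][j] = 2 + dp[i+1][j−1] if the ends match, else max(dp[i+1][j], dp[i][j−1]):
dp[1][12] = 5. A witness is rnnnr at positions 4,5,9,10,11.

5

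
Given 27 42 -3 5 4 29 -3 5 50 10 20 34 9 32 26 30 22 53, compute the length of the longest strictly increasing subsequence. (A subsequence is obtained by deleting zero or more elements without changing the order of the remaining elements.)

Scanning left to right, the best length ending at each element is: 27→1, 42→2, -3→1, 5→2, 4→2, 29→3, -3→1, 5→3, 50→4, 10→4, 20→5, 34→6, 9→4, 32→6, 26→6, 30→7, 22→6, 53→8.
So the longest increasing subsequence has length 8, e.g. -3, 4, 5, 10, 20, 26, 30, 53.

8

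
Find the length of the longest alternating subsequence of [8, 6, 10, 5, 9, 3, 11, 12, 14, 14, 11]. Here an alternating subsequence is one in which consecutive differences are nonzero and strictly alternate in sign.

Track the best alternating length ending on an up-step vs a down-step at each position: up/down = 1/1, 1/2, 3/1, 1/4, 5/4, 1/6, 7/1, 7/1, 7/1, 7/1, 7/8.
The maximum over both is 8; one such subsequence is 8, 6, 10, 5, 9, 3, 12, 11.

8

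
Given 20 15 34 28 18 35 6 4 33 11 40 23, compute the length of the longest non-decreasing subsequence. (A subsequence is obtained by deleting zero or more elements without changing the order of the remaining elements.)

4

Scanning left to right, the best length ending at each element is: 20→1, 15→1, 34→2, 28→2, 18→2, 35→3, 6→1, 4→1, 33→3, 11→2, 40→4, 23→3.
So the longest non-decreasing subsequence has length 4, e.g. 20, 34, 35, 40.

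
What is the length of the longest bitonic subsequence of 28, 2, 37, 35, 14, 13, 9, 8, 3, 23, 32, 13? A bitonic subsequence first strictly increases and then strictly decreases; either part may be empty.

One longest bitonic subsequence is 28, 37, 35, 14, 13, 9, 8, 3 (positions 1,3,4,5,6,7,8,9): it rises to 37 then falls. Length 8 is optimal.

8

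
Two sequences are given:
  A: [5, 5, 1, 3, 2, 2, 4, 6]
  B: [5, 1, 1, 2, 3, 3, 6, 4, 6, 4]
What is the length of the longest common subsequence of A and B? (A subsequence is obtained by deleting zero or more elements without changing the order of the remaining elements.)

5

Backtracking the LCS table gives one alignment: 5 (A1,B1) → 1 (A3,B3) → 3 (A4,B6) → 4 (A7,B8) → 6 (A8,B9).
So the longest common subsequence has length 5.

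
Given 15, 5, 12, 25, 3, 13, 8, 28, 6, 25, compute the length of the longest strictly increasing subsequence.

One longest increasing subsequence is 5, 12, 25, 28 (positions 2,3,4,8), of length 4; no longer one exists.

4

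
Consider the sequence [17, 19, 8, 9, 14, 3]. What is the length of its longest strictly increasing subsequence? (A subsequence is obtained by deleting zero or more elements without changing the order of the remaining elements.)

One longest increasing subsequence is 8, 9, 14 (positions 3,4,5), of length 3; no longer one exists.

3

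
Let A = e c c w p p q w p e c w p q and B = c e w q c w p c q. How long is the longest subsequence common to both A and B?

A longest common subsequence is ewqwpcq (length 7); the LCS DP confirms no longer common subsequence exists.

7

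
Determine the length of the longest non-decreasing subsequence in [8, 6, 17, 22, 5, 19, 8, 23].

4

One longest non-decreasing subsequence is 8, 17, 22, 23 (positions 1,3,4,8), of length 4; no longer one exists.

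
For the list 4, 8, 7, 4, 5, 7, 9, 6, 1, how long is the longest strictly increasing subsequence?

One longest increasing subsequence is 4, 5, 7, 9 (positions 1,5,6,7), of length 4; no longer one exists.

4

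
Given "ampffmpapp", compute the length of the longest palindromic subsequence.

6

Using dp[i][j] = 2 + dp[i+1][j−1] if the ends match, else max(dp[i+1][j], dp[i][j−1]):
dp[1][10] = 6. A witness is apffpa at positions 1,3,4,5,7,8.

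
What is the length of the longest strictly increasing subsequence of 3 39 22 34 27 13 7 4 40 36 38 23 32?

One longest increasing subsequence is 3, 22, 34, 36, 38 (positions 1,3,4,10,11), of length 5; no longer one exists.

5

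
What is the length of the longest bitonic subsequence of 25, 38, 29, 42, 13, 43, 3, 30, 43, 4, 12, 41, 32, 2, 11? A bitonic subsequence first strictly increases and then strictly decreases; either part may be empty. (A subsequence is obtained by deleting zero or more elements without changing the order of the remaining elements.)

Let inc[i] be the LIS ending at i and dec[i] the longest strictly decreasing subsequence starting at i. inc = [1, 2, 2, 3, 1, 4, 1, 3, 4, 2, 3, 4, 4, 1, 3], dec = [4, 5, 4, 4, 3, 4, 2, 3, 4, 2, 2, 3, 2, 1, 1].
max_i inc[i]+dec[i]−1 = 7, with one witness 25, 38, 42, 43, 41, 32, 11.

7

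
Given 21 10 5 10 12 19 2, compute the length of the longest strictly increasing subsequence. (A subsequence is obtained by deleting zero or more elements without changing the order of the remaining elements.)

Let dp[i] be the longest increasing subsequence ending at position i. Then dp = [1, 1, 1, 2, 3, 4, 1].
The maximum is 4; one witness is 5, 10, 12, 19 at positions 3,4,5,6.

4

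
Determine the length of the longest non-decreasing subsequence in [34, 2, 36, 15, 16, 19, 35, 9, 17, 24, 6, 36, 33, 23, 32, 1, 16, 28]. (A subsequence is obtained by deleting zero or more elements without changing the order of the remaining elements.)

6

Let dp[i] be the longest non-decreasing subsequence ending at position i. Then dp = [1, 1, 2, 2, 3, 4, 5, 2, 4, 5, 2, 6, 6, 5, 6, 1, 4, 6].
The maximum is 6; one witness is 2, 15, 16, 19, 35, 36 at positions 2,4,5,6,7,12.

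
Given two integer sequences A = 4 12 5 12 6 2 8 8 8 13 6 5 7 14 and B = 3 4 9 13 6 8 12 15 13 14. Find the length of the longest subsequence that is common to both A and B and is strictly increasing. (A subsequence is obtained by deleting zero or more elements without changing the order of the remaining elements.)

5

For each value that appears in both, track the longest common increasing run ending there.
The best achievable length is 5; one witness is 4, 6, 8, 13, 14 (A-positions 1,5,7,10,14, B-positions 2,5,6,9,10).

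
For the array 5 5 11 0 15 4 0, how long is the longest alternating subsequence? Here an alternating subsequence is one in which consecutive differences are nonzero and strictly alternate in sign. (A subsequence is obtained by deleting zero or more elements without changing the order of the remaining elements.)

Track the best alternating length ending on an up-step vs a down-step at each position: up/down = 1/1, 1/1, 2/1, 1/3, 4/1, 4/5, 1/5.
The maximum over both is 5; one such subsequence is 5, 11, 0, 15, 4.

5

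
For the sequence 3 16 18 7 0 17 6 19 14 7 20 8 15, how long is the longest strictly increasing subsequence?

Let dp[i] be the longest increasing subsequence ending at position i. Then dp = [1, 2, 3, 2, 1, 3, 2, 4, 3, 3, 5, 4, 5].
The maximum is 5; one witness is 3, 16, 18, 19, 20 at positions 1,2,3,8,11.

5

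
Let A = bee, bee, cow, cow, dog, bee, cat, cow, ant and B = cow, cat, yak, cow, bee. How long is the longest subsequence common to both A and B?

3

A longest common subsequence is cow, cow, bee (length 3); the LCS DP confirms no longer common subsequence exists.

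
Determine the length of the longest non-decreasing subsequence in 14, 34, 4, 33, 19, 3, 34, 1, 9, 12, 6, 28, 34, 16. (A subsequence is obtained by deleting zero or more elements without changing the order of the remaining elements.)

Scanning left to right, the best length ending at each element is: 14→1, 34→2, 4→1, 33→2, 19→2, 3→1, 34→3, 1→1, 9→2, 12→3, 6→2, 28→4, 34→5, 16→4.
So the longest non-decreasing subsequence has length 5, e.g. 4, 9, 12, 28, 34.

5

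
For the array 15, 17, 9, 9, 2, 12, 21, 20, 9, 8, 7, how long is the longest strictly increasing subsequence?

One longest increasing subsequence is 15, 17, 21 (positions 1,2,7), of length 3; no longer one exists.

3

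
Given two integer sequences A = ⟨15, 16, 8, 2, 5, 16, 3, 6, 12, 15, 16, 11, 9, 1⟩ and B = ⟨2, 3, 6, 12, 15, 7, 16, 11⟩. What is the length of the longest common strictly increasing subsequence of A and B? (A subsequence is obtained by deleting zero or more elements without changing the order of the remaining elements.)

6

For each value that appears in both, track the longest common increasing run ending there.
The best achievable length is 6; one witness is 2, 3, 6, 12, 15, 16 (A-positions 4,7,8,9,10,11, B-positions 1,2,3,4,5,7).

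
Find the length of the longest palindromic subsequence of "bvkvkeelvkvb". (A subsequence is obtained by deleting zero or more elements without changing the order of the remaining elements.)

Using dp[i][j] = 2 + dp[i+1][j−1] if the ends match, else max(dp[i+1][j], dp[i][j−1]):
dp[1][12] = 10. A witness is bvkveevkvb at positions 1,2,3,4,6,7,9,10,11,12.

10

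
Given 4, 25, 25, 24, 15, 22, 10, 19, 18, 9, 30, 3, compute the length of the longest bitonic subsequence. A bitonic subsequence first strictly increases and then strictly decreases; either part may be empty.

Let inc[i] be the LIS ending at i and dec[i] the longest strictly decreasing subsequence starting at i. inc = [1, 2, 2, 2, 2, 3, 2, 3, 3, 2, 4, 1], dec = [2, 7, 7, 6, 4, 5, 3, 4, 3, 2, 2, 1].
max_i inc[i]+dec[i]−1 = 8, with one witness 4, 25, 24, 22, 19, 18, 9, 3.

8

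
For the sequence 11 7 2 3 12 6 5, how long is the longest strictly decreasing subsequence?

4

One longest decreasing subsequence is 11, 7, 6, 5 (positions 1,2,6,7), of length 4; no longer one exists.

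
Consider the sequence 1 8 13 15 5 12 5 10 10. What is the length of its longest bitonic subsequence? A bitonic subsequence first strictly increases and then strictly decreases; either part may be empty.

One longest bitonic subsequence is 1, 8, 13, 15, 12, 10 (positions 1,2,3,4,6,9): it rises to 15 then falls. Length 6 is optimal.

6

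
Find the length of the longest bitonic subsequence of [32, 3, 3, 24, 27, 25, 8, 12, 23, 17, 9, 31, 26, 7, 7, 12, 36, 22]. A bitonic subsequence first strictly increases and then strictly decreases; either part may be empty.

One longest bitonic subsequence is 3, 24, 27, 25, 23, 17, 9, 7 (positions 2,4,5,6,9,10,11,15): it rises to 27 then falls. Length 8 is optimal.

8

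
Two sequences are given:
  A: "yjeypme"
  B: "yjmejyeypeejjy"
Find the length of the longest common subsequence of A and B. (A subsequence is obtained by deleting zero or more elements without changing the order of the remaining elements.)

Backtracking the LCS table gives one alignment: y (A1,B1) → j (A2,B5) → e (A3,B7) → y (A4,B8) → p (A5,B9) → e (A7,B11).
So the longest common subsequence has length 6.

6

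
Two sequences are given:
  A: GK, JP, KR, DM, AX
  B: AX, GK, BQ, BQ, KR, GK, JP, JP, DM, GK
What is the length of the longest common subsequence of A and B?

A longest common subsequence is GK, JP, DM (length 3); the LCS DP confirms no longer common subsequence exists.

3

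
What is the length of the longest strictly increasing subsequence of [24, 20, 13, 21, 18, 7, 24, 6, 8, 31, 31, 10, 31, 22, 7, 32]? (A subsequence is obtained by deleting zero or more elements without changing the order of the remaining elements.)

Scanning left to right, the best length ending at each element is: 24→1, 20→1, 13→1, 21→2, 18→2, 7→1, 24→3, 6→1, 8→2, 31→4, 31→4, 10→3, 31→4, 22→4, 7→2, 32→5.
So the longest increasing subsequence has length 5, e.g. 20, 21, 24, 31, 32.

5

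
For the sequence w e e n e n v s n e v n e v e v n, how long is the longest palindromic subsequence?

11

One longest palindromic subsequence is eenensnenee (positions 2,3,4,5,6,8,9,10,12,13,15); it reads the same forward and backward, and the interval DP gives dp[1][17] = 11.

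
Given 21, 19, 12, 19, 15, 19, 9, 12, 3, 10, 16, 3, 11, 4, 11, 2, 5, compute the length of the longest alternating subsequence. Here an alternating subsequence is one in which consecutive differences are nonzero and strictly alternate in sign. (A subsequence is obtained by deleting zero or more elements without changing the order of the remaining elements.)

15

Track the best alternating length ending on an up-step vs a down-step at each position: up/down = 1/1, 1/2, 1/2, 3/2, 3/4, 5/2, 1/6, 7/6, 1/8, 9/8, 9/6, 1/10, 11/10, 11/12, 13/10, 1/14, 15/14.
The maximum over both is 15; one such subsequence is 21, 12, 19, 15, 19, 9, 12, 3, 10, 3, 11, 4, 11, 2, 5.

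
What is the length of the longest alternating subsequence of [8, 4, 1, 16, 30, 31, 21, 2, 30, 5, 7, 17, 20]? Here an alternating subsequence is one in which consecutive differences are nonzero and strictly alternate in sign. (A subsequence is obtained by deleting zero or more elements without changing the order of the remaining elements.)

7

Track the best alternating length ending on an up-step vs a down-step at each position: up/down = 1/1, 1/2, 1/2, 3/1, 3/1, 3/1, 3/4, 3/4, 5/4, 5/6, 7/6, 7/6, 7/6.
The maximum over both is 7; one such subsequence is 8, 4, 30, 21, 30, 5, 7.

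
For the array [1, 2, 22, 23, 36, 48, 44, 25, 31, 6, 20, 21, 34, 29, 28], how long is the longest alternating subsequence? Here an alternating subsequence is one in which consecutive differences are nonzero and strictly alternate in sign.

7

Track the best alternating length ending on an up-step vs a down-step at each position: up/down = 1/1, 2/1, 2/1, 2/1, 2/1, 2/1, 2/3, 2/3, 4/3, 2/5, 6/5, 6/5, 6/3, 6/7, 6/7.
The maximum over both is 7; one such subsequence is 1, 36, 25, 31, 6, 34, 29.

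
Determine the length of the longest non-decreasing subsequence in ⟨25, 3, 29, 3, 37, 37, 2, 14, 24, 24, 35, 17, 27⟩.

Let dp[i] be the longest non-decreasing subsequence ending at position i. Then dp = [1, 1, 2, 2, 3, 4, 1, 3, 4, 5, 6, 4, 6].
The maximum is 6; one witness is 3, 3, 14, 24, 24, 35 at positions 2,4,8,9,10,11.

6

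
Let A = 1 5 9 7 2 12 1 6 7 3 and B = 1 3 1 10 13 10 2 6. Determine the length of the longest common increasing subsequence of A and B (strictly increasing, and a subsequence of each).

For each value that appears in both, track the longest common increasing run ending there.
The best achievable length is 3; one witness is 1, 2, 6 (A-positions 1,5,8, B-positions 1,7,8).

3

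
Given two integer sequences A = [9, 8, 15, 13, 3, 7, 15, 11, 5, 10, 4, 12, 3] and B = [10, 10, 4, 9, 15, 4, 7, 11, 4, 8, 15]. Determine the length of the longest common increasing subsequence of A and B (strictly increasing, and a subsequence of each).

For each value that appears in both, track the longest common increasing run ending there.
The best achievable length is 2; one witness is 9, 15 (A-positions 1,3, B-positions 4,5).

2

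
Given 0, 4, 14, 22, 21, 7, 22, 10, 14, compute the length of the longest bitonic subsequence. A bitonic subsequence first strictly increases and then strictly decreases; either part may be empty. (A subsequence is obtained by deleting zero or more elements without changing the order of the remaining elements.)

6

One longest bitonic subsequence is 0, 4, 14, 22, 21, 14 (positions 1,2,3,4,5,9): it rises to 22 then falls. Length 6 is optimal.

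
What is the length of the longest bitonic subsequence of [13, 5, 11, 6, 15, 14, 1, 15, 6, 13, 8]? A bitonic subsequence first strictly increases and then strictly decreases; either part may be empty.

6

Let inc[i] be the LIS ending at i and dec[i] the longest strictly decreasing subsequence starting at i. inc = [1, 1, 2, 2, 3, 3, 1, 4, 2, 3, 3], dec = [4, 2, 3, 2, 4, 3, 1, 3, 1, 2, 1].
max_i inc[i]+dec[i]−1 = 6, with one witness 5, 11, 15, 14, 13, 8.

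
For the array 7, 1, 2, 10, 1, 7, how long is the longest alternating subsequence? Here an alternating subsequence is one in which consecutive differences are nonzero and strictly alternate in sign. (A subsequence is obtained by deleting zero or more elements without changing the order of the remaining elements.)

A longest alternating subsequence is 7, 1, 2, 1, 7 (positions 1,2,3,5,6); its 4 consecutive differences strictly alternate in sign, and length 5 is optimal.

5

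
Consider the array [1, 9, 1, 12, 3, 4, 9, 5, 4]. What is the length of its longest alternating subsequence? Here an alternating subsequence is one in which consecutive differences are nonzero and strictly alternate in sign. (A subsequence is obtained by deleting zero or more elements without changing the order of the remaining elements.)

A longest alternating subsequence is 1, 9, 1, 12, 3, 9, 5 (positions 1,2,3,4,5,7,8); its 6 consecutive differences strictly alternate in sign, and length 7 is optimal.

7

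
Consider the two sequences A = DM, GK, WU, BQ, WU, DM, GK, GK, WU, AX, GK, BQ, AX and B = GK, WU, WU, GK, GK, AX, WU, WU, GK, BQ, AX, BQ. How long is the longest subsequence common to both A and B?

9

Backtracking the LCS table gives one alignment: GK (A2,B1) → WU (A3,B2) → WU (A5,B3) → GK (A7,B4) → GK (A8,B5) → WU (A9,B8) → GK (A11,B9) → BQ (A12,B10) → AX (A13,B11).
So the longest common subsequence has length 9.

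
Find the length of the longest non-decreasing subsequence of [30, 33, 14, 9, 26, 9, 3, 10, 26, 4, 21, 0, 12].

Scanning left to right, the best length ending at each element is: 30→1, 33→2, 14→1, 9→1, 26→2, 9→2, 3→1, 10→3, 26→4, 4→2, 21→4, 0→1, 12→4.
So the longest non-decreasing subsequence has length 4, e.g. 9, 9, 10, 26.

4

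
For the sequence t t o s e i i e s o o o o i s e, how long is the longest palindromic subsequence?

One longest palindromic subsequence is esoooose (positions 5,9,10,11,12,13,15,16); it reads the same forward and backward, and the interval DP gives dp[1][16] = 8.

8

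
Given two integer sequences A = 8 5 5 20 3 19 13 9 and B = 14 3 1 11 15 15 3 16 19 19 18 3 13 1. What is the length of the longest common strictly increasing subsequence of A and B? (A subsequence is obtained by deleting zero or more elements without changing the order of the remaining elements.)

A longest common strictly increasing subsequence is 3, 19 (length 2); it appears in order in both A and B, and no longer such subsequence exists.

2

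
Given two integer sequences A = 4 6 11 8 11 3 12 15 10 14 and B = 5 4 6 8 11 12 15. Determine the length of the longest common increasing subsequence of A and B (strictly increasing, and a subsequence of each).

6

A longest common strictly increasing subsequence is 4, 6, 8, 11, 12, 15 (length 6); it appears in order in both A and B, and no longer such subsequence exists.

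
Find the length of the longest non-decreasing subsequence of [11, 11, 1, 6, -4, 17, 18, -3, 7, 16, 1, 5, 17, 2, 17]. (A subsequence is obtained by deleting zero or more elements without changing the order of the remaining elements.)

Let dp[i] be the longest non-decreasing subsequence ending at position i. Then dp = [1, 2, 1, 2, 1, 3, 4, 2, 3, 4, 3, 4, 5, 4, 6].
The maximum is 6; one witness is 1, 6, 7, 16, 17, 17 at positions 3,4,9,10,13,15.

6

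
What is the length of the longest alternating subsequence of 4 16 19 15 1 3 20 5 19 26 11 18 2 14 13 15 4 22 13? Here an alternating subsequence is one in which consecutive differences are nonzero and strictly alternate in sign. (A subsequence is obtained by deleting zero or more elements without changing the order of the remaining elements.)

Track the best alternating length ending on an up-step vs a down-step at each position: up/down = 1/1, 2/1, 2/1, 2/3, 1/3, 4/3, 4/1, 4/5, 6/5, 6/1, 6/7, 8/7, 4/9, 10/9, 10/11, 12/9, 10/13, 14/7, 14/15.
The maximum over both is 15; one such subsequence is 4, 16, 15, 20, 5, 19, 11, 18, 2, 14, 13, 15, 4, 22, 13.

15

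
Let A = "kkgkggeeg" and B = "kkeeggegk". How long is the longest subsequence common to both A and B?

Backtracking the LCS table gives one alignment: k (A1,B1) → k (A2,B2) → g (A5,B5) → g (A6,B6) → e (A8,B7) → g (A9,B8).
So the longest common subsequence has length 6.

6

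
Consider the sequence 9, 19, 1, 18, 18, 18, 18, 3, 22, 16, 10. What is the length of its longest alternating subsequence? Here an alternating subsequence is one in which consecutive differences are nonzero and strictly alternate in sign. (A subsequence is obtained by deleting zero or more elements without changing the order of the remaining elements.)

A longest alternating subsequence is 9, 19, 1, 18, 3, 22, 16 (positions 1,2,3,4,8,9,10); its 6 consecutive differences strictly alternate in sign, and length 7 is optimal.

7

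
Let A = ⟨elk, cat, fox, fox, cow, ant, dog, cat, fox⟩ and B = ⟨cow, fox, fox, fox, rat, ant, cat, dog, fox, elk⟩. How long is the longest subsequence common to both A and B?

Backtracking the LCS table gives one alignment: fox (A3,B3) → fox (A4,B4) → ant (A6,B6) → dog (A7,B8) → fox (A9,B9).
So the longest common subsequence has length 5.

5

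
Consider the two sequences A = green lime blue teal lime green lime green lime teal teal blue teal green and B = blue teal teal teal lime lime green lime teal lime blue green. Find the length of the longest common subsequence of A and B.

A longest common subsequence is blue, teal, lime, lime, green, lime, teal, blue, green (length 9); the LCS DP confirms no longer common subsequence exists.

9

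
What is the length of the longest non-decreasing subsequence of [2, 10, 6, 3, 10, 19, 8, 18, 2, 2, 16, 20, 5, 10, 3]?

5

Let dp[i] be the longest non-decreasing subsequence ending at position i. Then dp = [1, 2, 2, 2, 3, 4, 3, 4, 2, 3, 4, 5, 4, 5, 4].
The maximum is 5; one witness is 2, 10, 10, 19, 20 at positions 1,2,5,6,12.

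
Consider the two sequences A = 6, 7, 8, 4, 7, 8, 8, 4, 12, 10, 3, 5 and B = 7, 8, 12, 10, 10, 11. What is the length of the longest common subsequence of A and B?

4

Backtracking the LCS table gives one alignment: 7 (A5,B1) → 8 (A7,B2) → 12 (A9,B3) → 10 (A10,B5).
So the longest common subsequence has length 4.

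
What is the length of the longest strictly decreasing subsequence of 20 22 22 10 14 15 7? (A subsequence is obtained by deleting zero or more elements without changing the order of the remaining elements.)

One longest decreasing subsequence is 20, 10, 7 (positions 1,4,7), of length 3; no longer one exists.

3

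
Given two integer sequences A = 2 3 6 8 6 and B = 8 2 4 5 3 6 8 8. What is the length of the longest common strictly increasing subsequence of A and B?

4

A longest common strictly increasing subsequence is 2, 3, 6, 8 (length 4); it appears in order in both A and B, and no longer such subsequence exists.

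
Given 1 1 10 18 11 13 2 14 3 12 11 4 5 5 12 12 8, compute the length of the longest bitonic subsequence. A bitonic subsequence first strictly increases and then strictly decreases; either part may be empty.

8

Let inc[i] be the LIS ending at i and dec[i] the longest strictly decreasing subsequence starting at i. inc = [1, 1, 2, 3, 3, 4, 2, 5, 3, 4, 4, 4, 5, 5, 6, 6, 6], dec = [1, 1, 2, 5, 2, 4, 1, 4, 1, 3, 2, 1, 1, 1, 2, 2, 1].
max_i inc[i]+dec[i]−1 = 8, with one witness 1, 10, 11, 13, 14, 12, 11, 8.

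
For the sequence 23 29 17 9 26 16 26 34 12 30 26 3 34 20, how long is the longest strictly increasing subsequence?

5

One longest increasing subsequence is 9, 16, 26, 30, 34 (positions 4,6,7,10,13), of length 5; no longer one exists.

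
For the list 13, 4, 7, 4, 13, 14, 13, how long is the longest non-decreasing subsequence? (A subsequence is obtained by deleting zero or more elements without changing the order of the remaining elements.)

4

Scanning left to right, the best length ending at each element is: 13→1, 4→1, 7→2, 4→2, 13→3, 14→4, 13→4.
So the longest non-decreasing subsequence has length 4, e.g. 4, 7, 13, 14.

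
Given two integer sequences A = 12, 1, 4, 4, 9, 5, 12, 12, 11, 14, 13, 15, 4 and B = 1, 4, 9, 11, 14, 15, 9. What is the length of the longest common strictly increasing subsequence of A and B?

6

A longest common strictly increasing subsequence is 1, 4, 9, 11, 14, 15 (length 6); it appears in order in both A and B, and no longer such subsequence exists.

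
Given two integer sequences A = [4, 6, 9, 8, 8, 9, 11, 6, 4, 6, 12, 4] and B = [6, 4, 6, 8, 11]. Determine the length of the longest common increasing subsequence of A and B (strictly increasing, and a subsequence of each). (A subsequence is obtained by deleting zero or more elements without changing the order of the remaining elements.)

4

A longest common strictly increasing subsequence is 4, 6, 8, 11 (length 4); it appears in order in both A and B, and no longer such subsequence exists.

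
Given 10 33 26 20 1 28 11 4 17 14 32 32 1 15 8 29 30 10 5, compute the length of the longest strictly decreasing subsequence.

One longest decreasing subsequence is 33, 26, 20, 17, 14, 8, 5 (positions 2,3,4,9,10,15,19), of length 7; no longer one exists.

7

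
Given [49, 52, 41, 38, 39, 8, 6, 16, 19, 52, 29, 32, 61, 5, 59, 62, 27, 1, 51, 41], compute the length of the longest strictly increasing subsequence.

7

Let dp[i] be the longest increasing subsequence ending at position i. Then dp = [1, 2, 1, 1, 2, 1, 1, 2, 3, 4, 4, 5, 6, 1, 6, 7, 4, 1, 6, 6].
The maximum is 7; one witness is 8, 16, 19, 29, 32, 61, 62 at positions 6,8,9,11,12,13,16.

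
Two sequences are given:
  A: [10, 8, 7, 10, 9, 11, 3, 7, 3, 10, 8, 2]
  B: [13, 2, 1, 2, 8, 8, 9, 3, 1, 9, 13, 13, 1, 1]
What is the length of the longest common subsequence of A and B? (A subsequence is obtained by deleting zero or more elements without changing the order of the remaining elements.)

A longest common subsequence is 8, 9, 3 (length 3); the LCS DP confirms no longer common subsequence exists.

3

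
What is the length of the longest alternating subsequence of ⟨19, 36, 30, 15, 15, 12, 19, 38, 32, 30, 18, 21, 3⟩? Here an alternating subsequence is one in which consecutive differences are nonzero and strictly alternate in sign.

A longest alternating subsequence is 19, 36, 15, 19, 18, 21, 3 (positions 1,2,4,7,11,12,13); its 6 consecutive differences strictly alternate in sign, and length 7 is optimal.

7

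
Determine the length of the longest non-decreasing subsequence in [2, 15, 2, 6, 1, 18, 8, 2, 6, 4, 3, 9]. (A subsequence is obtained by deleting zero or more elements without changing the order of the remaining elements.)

One longest non-decreasing subsequence is 2, 2, 6, 8, 9 (positions 1,3,4,7,12), of length 5; no longer one exists.

5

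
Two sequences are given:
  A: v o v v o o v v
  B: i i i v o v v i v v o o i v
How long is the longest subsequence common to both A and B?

Backtracking the LCS table gives one alignment: v (A1,B4) → o (A2,B5) → v (A3,B9) → v (A4,B10) → o (A5,B11) → o (A6,B12) → v (A8,B14).
So the longest common subsequence has length 7.

7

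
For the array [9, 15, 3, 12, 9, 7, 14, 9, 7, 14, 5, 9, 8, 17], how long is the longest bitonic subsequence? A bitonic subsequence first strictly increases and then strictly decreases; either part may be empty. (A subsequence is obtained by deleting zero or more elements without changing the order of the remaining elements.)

Let inc[i] be the LIS ending at i and dec[i] the longest strictly decreasing subsequence starting at i. inc = [1, 2, 1, 2, 2, 2, 3, 3, 2, 4, 2, 3, 3, 5], dec = [3, 5, 1, 4, 3, 2, 4, 3, 2, 3, 1, 2, 1, 1].
max_i inc[i]+dec[i]−1 = 6, with one witness 9, 15, 14, 9, 7, 5.

6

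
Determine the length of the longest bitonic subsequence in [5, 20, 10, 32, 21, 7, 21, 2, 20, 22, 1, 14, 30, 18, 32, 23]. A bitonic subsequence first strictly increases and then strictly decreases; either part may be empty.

One longest bitonic subsequence is 5, 20, 32, 21, 7, 2, 1 (positions 1,2,4,5,6,8,11): it rises to 32 then falls. Length 7 is optimal.

7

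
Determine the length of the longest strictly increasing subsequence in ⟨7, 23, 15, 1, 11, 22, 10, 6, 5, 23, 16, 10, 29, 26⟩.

5

Let dp[i] be the longest increasing subsequence ending at position i. Then dp = [1, 2, 2, 1, 2, 3, 2, 2, 2, 4, 3, 3, 5, 5].
The maximum is 5; one witness is 7, 15, 22, 23, 29 at positions 1,3,6,10,13.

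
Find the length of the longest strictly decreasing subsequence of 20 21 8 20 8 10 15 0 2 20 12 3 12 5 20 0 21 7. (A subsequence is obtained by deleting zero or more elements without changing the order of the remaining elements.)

One longest decreasing subsequence is 21, 20, 15, 12, 3, 0 (positions 2,4,7,11,12,16), of length 6; no longer one exists.

6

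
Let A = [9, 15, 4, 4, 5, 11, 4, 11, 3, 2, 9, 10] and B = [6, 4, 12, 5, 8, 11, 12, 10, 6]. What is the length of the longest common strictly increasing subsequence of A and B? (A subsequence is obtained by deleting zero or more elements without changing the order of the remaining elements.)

3

For each value that appears in both, track the longest common increasing run ending there.
The best achievable length is 3; one witness is 4, 5, 11 (A-positions 3,5,6, B-positions 2,4,6).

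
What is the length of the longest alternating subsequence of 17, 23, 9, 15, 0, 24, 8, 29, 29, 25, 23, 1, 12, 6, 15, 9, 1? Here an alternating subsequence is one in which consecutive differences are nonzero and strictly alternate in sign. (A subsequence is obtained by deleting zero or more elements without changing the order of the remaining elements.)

A longest alternating subsequence is 17, 23, 9, 15, 0, 24, 8, 29, 1, 12, 6, 15, 9 (positions 1,2,3,4,5,6,7,8,12,13,14,15,16); its 12 consecutive differences strictly alternate in sign, and length 13 is optimal.

13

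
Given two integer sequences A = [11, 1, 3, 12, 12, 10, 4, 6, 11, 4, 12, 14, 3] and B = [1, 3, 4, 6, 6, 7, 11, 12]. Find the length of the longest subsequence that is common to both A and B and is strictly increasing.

6

For each value that appears in both, track the longest common increasing run ending there.
The best achievable length is 6; one witness is 1, 3, 4, 6, 11, 12 (A-positions 2,3,7,8,9,11, B-positions 1,2,3,4,7,8).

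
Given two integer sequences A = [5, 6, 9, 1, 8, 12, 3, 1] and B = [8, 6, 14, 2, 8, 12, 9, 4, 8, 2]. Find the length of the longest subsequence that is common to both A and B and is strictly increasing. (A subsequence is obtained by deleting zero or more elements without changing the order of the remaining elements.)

3

A longest common strictly increasing subsequence is 6, 8, 12 (length 3); it appears in order in both A and B, and no longer such subsequence exists.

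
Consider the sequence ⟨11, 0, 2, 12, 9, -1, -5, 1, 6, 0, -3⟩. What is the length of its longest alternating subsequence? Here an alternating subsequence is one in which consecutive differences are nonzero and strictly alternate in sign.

6

A longest alternating subsequence is 11, 0, 2, -1, 1, 0 (positions 1,2,3,6,8,10); its 5 consecutive differences strictly alternate in sign, and length 6 is optimal.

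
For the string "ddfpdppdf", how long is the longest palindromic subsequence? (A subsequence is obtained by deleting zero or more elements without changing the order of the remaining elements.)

Using dp[i][j] = 2 + dp[i+1][j−1] if the ends match, else max(dp[i+1][j], dp[i][j−1]):
dp[1][9] = 6. A witness is fdppdf at positions 3,5,6,7,8,9.

6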